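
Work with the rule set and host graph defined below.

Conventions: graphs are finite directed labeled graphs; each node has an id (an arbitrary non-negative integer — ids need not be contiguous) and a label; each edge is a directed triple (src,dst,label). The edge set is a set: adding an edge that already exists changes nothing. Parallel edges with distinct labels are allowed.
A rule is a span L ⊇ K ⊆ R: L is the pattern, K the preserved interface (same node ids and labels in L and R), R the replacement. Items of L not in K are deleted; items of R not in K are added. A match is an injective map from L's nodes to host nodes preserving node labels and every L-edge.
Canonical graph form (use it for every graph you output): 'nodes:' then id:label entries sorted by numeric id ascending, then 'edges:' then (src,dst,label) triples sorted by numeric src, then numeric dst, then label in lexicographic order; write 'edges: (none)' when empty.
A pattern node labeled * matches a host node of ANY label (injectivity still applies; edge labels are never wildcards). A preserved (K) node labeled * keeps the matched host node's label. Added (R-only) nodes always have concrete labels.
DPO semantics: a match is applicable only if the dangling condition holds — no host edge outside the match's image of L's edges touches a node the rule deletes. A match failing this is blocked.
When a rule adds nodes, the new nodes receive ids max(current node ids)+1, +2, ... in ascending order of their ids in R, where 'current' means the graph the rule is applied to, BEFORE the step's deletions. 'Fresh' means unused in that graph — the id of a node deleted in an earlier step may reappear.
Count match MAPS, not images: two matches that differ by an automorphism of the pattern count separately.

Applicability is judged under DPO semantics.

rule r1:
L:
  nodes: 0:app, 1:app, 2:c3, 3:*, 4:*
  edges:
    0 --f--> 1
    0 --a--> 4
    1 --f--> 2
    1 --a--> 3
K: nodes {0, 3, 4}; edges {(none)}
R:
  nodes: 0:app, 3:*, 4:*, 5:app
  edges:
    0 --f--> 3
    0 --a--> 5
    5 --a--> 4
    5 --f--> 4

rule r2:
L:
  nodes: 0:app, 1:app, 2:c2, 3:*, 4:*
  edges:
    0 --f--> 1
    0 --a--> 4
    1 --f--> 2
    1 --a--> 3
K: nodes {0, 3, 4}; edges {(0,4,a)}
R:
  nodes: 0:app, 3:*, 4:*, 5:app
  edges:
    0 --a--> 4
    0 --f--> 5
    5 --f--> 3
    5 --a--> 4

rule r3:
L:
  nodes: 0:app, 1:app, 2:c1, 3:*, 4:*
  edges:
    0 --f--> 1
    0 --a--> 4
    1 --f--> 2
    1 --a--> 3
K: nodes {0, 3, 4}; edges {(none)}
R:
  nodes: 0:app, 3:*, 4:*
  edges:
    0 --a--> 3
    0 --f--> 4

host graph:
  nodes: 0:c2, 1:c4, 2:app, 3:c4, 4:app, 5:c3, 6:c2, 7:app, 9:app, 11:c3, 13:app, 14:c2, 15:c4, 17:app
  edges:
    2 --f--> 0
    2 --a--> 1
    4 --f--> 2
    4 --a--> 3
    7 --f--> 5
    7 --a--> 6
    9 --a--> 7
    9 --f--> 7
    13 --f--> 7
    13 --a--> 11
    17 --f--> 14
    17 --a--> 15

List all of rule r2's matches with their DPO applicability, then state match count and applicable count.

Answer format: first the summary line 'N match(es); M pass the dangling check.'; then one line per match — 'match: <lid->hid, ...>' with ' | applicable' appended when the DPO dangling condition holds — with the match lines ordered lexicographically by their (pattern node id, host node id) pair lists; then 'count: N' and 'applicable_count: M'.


1 match(es); 1 pass the dangling check.
match: 0->4, 1->2, 2->0, 3->1, 4->3 | applicable
count: 1
applicable_count: 1


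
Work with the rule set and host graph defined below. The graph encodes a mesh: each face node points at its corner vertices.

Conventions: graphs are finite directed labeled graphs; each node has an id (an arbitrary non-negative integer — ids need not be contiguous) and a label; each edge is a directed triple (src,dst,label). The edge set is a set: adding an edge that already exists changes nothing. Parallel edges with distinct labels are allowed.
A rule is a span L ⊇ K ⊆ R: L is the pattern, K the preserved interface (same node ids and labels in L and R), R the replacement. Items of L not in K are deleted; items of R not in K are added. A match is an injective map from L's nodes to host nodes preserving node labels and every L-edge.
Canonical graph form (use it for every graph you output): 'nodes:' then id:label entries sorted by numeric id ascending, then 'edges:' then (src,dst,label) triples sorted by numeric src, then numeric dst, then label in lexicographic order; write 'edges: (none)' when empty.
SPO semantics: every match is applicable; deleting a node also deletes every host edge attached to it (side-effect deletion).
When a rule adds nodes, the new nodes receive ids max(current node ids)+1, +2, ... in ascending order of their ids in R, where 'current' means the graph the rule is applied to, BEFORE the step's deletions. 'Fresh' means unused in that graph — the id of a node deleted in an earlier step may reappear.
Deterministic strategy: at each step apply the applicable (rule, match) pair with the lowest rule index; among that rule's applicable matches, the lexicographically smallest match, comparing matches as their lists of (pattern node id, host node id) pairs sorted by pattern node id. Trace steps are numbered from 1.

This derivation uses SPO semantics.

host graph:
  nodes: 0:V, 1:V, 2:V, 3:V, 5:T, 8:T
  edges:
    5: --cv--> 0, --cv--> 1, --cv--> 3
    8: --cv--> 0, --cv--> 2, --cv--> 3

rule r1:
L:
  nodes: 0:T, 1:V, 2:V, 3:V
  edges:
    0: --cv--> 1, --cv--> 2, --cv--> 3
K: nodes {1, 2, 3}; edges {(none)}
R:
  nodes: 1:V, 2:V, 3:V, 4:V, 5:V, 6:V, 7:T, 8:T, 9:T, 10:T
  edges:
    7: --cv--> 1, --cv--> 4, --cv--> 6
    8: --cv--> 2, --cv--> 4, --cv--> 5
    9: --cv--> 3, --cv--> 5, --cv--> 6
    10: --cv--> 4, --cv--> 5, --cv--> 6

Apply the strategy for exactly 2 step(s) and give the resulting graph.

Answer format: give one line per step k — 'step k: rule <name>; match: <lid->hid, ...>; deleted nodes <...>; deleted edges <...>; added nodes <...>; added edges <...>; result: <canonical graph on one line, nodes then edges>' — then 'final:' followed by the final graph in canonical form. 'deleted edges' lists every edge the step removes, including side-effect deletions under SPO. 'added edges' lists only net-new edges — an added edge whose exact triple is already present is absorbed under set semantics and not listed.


step 1: rule r1; match: 0->5, 1->0, 2->1, 3->3; deleted nodes 5; deleted edges (5,0,cv); (5,1,cv); (5,3,cv); added nodes 9, 10, 11, 12, 13, 14, 15; added edges (12,0,cv); (12,9,cv); (12,11,cv); (13,1,cv); (13,9,cv); (13,10,cv); (14,3,cv); (14,10,cv); (14,11,cv); (15,9,cv); (15,10,cv); (15,11,cv); result: nodes: 0:V, 1:V, 2:V, 3:V, 8:T, 9:V, 10:V, 11:V, 12:T, 13:T, 14:T, 15:T edges: (8,0,cv); (8,2,cv); (8,3,cv); (12,0,cv); (12,9,cv); (12,11,cv); (13,1,cv); (13,9,cv); (13,10,cv); (14,3,cv); (14,10,cv); (14,11,cv); (15,9,cv); (15,10,cv); (15,11,cv)
step 2: rule r1; match: 0->8, 1->0, 2->2, 3->3; deleted nodes 8; deleted edges (8,0,cv); (8,2,cv); (8,3,cv); added nodes 16, 17, 18, 19, 20, 21, 22; added edges (19,0,cv); (19,16,cv); (19,18,cv); (20,2,cv); (20,16,cv); (20,17,cv); (21,3,cv); (21,17,cv); (21,18,cv); (22,16,cv); (22,17,cv); (22,18,cv); result: nodes: 0:V, 1:V, 2:V, 3:V, 9:V, 10:V, 11:V, 12:T, 13:T, 14:T, 15:T, 16:V, 17:V, 18:V, 19:T, 20:T, 21:T, 22:T edges: (12,0,cv); (12,9,cv); (12,11,cv); (13,1,cv); (13,9,cv); (13,10,cv); (14,3,cv); (14,10,cv); (14,11,cv); (15,9,cv); (15,10,cv); (15,11,cv); (19,0,cv); (19,16,cv); (19,18,cv); (20,2,cv); (20,16,cv); (20,17,cv); (21,3,cv); (21,17,cv); (21,18,cv); (22,16,cv); (22,17,cv); (22,18,cv)
final:
nodes: 0:V, 1:V, 2:V, 3:V, 9:V, 10:V, 11:V, 12:T, 13:T, 14:T, 15:T, 16:V, 17:V, 18:V, 19:T, 20:T, 21:T, 22:T
edges: (12,0,cv); (12,9,cv); (12,11,cv); (13,1,cv); (13,9,cv); (13,10,cv); (14,3,cv); (14,10,cv); (14,11,cv); (15,9,cv); (15,10,cv); (15,11,cv); (19,0,cv); (19,16,cv); (19,18,cv); (20,2,cv); (20,16,cv); (20,17,cv); (21,3,cv); (21,17,cv); (21,18,cv); (22,16,cv); (22,17,cv); (22,18,cv)


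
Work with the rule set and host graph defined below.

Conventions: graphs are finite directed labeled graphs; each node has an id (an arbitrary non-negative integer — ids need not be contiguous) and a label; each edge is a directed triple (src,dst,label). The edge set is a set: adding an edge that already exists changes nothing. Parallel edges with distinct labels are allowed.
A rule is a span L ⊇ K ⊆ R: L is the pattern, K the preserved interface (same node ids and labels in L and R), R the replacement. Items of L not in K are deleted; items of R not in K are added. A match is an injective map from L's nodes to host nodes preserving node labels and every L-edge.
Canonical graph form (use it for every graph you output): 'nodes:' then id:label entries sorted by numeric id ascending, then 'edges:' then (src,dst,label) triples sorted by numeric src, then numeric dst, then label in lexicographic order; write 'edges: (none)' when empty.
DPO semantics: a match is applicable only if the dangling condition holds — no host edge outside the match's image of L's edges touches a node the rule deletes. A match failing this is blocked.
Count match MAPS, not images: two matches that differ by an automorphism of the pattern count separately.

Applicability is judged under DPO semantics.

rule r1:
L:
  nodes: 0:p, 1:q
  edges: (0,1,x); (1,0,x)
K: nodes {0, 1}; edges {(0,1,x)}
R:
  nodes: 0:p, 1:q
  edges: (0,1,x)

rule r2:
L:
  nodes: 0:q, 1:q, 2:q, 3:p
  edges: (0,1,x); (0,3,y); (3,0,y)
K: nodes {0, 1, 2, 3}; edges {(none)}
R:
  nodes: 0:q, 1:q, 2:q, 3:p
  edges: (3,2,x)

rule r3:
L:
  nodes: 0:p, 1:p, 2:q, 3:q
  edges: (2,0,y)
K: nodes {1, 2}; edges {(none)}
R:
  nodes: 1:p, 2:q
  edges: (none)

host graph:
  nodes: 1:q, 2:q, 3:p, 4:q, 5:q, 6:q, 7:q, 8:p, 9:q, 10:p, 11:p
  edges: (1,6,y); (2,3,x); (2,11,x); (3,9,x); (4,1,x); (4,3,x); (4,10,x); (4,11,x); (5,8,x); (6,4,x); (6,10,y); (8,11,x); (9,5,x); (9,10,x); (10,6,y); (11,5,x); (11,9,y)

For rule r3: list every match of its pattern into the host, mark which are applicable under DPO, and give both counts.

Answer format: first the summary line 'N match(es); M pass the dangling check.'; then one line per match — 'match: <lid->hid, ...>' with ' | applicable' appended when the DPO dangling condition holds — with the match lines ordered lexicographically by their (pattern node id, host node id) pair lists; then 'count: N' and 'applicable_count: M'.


18 match(es); 0 pass the dangling check.
match: 0->10, 1->3, 2->6, 3->1
match: 0->10, 1->3, 2->6, 3->2
match: 0->10, 1->3, 2->6, 3->4
match: 0->10, 1->3, 2->6, 3->5
match: 0->10, 1->3, 2->6, 3->7
match: 0->10, 1->3, 2->6, 3->9
match: 0->10, 1->8, 2->6, 3->1
match: 0->10, 1->8, 2->6, 3->2
match: 0->10, 1->8, 2->6, 3->4
match: 0->10, 1->8, 2->6, 3->5
match: 0->10, 1->8, 2->6, 3->7
match: 0->10, 1->8, 2->6, 3->9
match: 0->10, 1->11, 2->6, 3->1
match: 0->10, 1->11, 2->6, 3->2
match: 0->10, 1->11, 2->6, 3->4
match: 0->10, 1->11, 2->6, 3->5
match: 0->10, 1->11, 2->6, 3->7
match: 0->10, 1->11, 2->6, 3->9
count: 18
applicable_count: 0


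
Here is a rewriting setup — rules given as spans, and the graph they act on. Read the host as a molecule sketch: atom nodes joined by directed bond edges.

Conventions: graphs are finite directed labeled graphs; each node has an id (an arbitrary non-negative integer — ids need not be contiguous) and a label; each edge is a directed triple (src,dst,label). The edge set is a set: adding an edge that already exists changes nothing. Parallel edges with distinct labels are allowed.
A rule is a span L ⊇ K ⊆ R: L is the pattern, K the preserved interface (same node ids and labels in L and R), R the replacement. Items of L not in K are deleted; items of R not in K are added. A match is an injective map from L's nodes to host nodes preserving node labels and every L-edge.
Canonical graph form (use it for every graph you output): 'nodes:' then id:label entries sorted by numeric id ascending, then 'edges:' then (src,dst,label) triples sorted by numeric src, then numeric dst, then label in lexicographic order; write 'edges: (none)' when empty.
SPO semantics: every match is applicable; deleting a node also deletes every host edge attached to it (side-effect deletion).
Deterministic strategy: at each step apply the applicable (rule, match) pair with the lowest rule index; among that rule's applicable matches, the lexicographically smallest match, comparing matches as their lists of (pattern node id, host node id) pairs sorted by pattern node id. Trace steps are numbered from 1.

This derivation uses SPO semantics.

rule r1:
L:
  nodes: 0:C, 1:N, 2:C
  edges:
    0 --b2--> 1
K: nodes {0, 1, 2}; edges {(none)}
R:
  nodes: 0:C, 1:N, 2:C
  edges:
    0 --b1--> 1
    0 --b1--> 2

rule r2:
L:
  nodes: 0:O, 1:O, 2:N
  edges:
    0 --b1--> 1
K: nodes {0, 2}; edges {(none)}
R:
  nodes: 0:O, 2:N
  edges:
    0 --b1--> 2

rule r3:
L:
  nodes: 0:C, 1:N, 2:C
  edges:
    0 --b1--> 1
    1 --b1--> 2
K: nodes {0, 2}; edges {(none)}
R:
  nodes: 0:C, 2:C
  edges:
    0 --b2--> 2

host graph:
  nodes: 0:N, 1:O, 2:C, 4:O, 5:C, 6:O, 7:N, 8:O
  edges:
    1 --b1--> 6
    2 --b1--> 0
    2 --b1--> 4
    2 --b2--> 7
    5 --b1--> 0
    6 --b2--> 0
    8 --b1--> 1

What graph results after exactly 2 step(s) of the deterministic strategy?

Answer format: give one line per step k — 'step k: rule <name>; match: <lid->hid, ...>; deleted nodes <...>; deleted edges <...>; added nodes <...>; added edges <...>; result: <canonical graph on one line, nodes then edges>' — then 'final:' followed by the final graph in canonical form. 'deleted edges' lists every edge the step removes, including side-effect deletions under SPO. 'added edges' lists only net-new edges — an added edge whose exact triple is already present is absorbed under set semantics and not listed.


step 1: rule r1; match: 0->2, 1->7, 2->5; deleted nodes (none); deleted edges (2,7,b2); added nodes (none); added edges (2,5,b1); (2,7,b1); result: nodes: 0:N, 1:O, 2:C, 4:O, 5:C, 6:O, 7:N, 8:O edges: (1,6,b1); (2,0,b1); (2,4,b1); (2,5,b1); (2,7,b1); (5,0,b1); (6,0,b2); (8,1,b1)
step 2: rule r2; match: 0->1, 1->6, 2->0; deleted nodes 6; deleted edges (1,6,b1); (6,0,b2); added nodes (none); added edges (1,0,b1); result: nodes: 0:N, 1:O, 2:C, 4:O, 5:C, 7:N, 8:O edges: (1,0,b1); (2,0,b1); (2,4,b1); (2,5,b1); (2,7,b1); (5,0,b1); (8,1,b1)
final:
nodes: 0:N, 1:O, 2:C, 4:O, 5:C, 7:N, 8:O
edges: (1,0,b1); (2,0,b1); (2,4,b1); (2,5,b1); (2,7,b1); (5,0,b1); (8,1,b1)


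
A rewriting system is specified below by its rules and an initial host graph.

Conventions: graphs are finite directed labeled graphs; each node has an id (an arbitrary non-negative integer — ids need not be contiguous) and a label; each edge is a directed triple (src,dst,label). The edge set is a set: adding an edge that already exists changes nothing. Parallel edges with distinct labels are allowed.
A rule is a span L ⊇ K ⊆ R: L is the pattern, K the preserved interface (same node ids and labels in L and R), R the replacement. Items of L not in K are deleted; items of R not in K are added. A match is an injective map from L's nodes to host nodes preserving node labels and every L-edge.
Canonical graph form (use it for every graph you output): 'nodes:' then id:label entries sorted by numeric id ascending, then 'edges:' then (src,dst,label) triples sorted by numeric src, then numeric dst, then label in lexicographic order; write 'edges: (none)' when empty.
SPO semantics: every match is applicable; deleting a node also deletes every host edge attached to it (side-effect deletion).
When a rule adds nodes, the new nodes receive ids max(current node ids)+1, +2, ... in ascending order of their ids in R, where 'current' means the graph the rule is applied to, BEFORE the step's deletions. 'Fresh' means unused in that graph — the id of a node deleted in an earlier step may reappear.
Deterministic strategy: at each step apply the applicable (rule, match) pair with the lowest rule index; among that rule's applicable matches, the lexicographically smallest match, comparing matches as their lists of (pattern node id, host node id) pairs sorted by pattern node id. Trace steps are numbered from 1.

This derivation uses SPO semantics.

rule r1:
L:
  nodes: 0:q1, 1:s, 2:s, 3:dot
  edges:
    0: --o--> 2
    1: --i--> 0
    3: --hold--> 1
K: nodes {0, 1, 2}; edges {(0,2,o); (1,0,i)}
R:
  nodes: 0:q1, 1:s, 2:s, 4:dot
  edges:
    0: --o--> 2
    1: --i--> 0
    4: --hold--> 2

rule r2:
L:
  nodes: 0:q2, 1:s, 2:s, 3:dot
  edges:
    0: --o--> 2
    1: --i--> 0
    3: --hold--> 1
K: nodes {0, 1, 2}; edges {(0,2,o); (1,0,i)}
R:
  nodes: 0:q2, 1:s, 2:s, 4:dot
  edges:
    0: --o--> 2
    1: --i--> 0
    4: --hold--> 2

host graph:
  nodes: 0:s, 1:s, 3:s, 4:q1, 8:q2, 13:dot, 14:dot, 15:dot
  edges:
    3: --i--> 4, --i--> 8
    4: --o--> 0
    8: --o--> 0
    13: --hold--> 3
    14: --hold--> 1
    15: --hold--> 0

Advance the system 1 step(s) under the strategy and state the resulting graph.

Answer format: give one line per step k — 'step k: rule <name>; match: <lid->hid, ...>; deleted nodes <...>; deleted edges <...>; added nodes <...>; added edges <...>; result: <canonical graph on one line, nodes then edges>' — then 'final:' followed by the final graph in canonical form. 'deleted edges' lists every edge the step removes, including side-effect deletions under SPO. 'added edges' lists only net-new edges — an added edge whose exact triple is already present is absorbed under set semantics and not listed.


step 1: rule r1; match: 0->4, 1->3, 2->0, 3->13; deleted nodes 13; deleted edges (13,3,hold); added nodes 16; added edges (16,0,hold); result: nodes: 0:s, 1:s, 3:s, 4:q1, 8:q2, 14:dot, 15:dot, 16:dot edges: (3,4,i); (3,8,i); (4,0,o); (8,0,o); (14,1,hold); (15,0,hold); (16,0,hold)
final:
nodes: 0:s, 1:s, 3:s, 4:q1, 8:q2, 14:dot, 15:dot, 16:dot
edges: (3,4,i); (3,8,i); (4,0,o); (8,0,o); (14,1,hold); (15,0,hold); (16,0,hold)


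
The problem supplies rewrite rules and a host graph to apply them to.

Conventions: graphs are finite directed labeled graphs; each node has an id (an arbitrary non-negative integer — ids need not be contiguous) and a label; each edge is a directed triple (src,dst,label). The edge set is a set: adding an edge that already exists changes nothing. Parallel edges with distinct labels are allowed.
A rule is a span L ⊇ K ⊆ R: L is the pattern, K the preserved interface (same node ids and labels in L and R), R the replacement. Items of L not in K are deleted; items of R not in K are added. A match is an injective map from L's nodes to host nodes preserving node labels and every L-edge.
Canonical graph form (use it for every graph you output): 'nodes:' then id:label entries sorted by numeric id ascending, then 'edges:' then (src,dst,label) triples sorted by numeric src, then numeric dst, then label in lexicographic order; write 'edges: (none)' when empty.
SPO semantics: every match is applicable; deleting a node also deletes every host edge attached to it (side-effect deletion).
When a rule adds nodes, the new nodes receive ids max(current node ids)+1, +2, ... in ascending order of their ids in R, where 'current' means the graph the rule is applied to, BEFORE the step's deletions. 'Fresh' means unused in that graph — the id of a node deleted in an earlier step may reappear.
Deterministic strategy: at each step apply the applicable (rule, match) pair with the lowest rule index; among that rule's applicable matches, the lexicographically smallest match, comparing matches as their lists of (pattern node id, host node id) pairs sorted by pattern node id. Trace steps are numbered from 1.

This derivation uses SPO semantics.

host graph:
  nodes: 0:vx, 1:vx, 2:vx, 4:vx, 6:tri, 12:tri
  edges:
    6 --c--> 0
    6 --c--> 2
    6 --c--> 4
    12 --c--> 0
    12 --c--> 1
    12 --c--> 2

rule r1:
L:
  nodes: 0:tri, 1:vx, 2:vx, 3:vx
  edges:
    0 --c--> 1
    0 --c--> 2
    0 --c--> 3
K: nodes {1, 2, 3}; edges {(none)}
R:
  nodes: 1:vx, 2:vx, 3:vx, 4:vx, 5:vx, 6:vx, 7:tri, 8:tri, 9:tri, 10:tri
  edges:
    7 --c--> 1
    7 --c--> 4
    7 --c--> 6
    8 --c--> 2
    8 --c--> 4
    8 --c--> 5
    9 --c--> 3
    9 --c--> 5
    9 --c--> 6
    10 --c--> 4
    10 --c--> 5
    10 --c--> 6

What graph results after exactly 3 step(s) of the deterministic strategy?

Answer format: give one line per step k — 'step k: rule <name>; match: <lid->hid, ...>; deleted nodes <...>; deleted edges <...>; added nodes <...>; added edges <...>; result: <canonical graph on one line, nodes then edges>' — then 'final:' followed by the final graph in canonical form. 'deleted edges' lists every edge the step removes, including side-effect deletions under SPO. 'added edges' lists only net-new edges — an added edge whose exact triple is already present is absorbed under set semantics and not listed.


step 1: rule r1; match: 0->6, 1->0, 2->2, 3->4; deleted nodes 6; deleted edges (6,0,c); (6,2,c); (6,4,c); added nodes 13, 14, 15, 16, 17, 18, 19; added edges (16,0,c); (16,13,c); (16,15,c); (17,2,c); (17,13,c); (17,14,c); (18,4,c); (18,14,c); (18,15,c); (19,13,c); (19,14,c); (19,15,c); result: nodes: 0:vx, 1:vx, 2:vx, 4:vx, 12:tri, 13:vx, 14:vx, 15:vx, 16:tri, 17:tri, 18:tri, 19:tri edges: (12,0,c); (12,1,c); (12,2,c); (16,0,c); (16,13,c); (16,15,c); (17,2,c); (17,13,c); (17,14,c); (18,4,c); (18,14,c); (18,15,c); (19,13,c); (19,14,c); (19,15,c)
step 2: rule r1; match: 0->12, 1->0, 2->1, 3->2; deleted nodes 12; deleted edges (12,0,c); (12,1,c); (12,2,c); added nodes 20, 21, 22, 23, 24, 25, 26; added edges (23,0,c); (23,20,c); (23,22,c); (24,1,c); (24,20,c); (24,21,c); (25,2,c); (25,21,c); (25,22,c); (26,20,c); (26,21,c); (26,22,c); result: nodes: 0:vx, 1:vx, 2:vx, 4:vx, 13:vx, 14:vx, 15:vx, 16:tri, 17:tri, 18:tri, 19:tri, 20:vx, 21:vx, 22:vx, 23:tri, 24:tri, 25:tri, 26:tri edges: (16,0,c); (16,13,c); (16,15,c); (17,2,c); (17,13,c); (17,14,c); (18,4,c); (18,14,c); (18,15,c); (19,13,c); (19,14,c); (19,15,c); (23,0,c); (23,20,c); (23,22,c); (24,1,c); (24,20,c); (24,21,c); (25,2,c); (25,21,c); (25,22,c); (26,20,c); (26,21,c); (26,22,c)
step 3: rule r1; match: 0->16, 1->0, 2->13, 3->15; deleted nodes 16; deleted edges (16,0,c); (16,13,c); (16,15,c); added nodes 27, 28, 29, 30, 31, 32, 33; added edges (30,0,c); (30,27,c); (30,29,c); (31,13,c); (31,27,c); (31,28,c); (32,15,c); (32,28,c); (32,29,c); (33,27,c); (33,28,c); (33,29,c); result: nodes: 0:vx, 1:vx, 2:vx, 4:vx, 13:vx, 14:vx, 15:vx, 17:tri, 18:tri, 19:tri, 20:vx, 21:vx, 22:vx, 23:tri, 24:tri, 25:tri, 26:tri, 27:vx, 28:vx, 29:vx, 30:tri, 31:tri, 32:tri, 33:tri edges: (17,2,c); (17,13,c); (17,14,c); (18,4,c); (18,14,c); (18,15,c); (19,13,c); (19,14,c); (19,15,c); (23,0,c); (23,20,c); (23,22,c); (24,1,c); (24,20,c); (24,21,c); (25,2,c); (25,21,c); (25,22,c); (26,20,c); (26,21,c); (26,22,c); (30,0,c); (30,27,c); (30,29,c); (31,13,c); (31,27,c); (31,28,c); (32,15,c); (32,28,c); (32,29,c); (33,27,c); (33,28,c); (33,29,c)
final:
nodes: 0:vx, 1:vx, 2:vx, 4:vx, 13:vx, 14:vx, 15:vx, 17:tri, 18:tri, 19:tri, 20:vx, 21:vx, 22:vx, 23:tri, 24:tri, 25:tri, 26:tri, 27:vx, 28:vx, 29:vx, 30:tri, 31:tri, 32:tri, 33:tri
edges: (17,2,c); (17,13,c); (17,14,c); (18,4,c); (18,14,c); (18,15,c); (19,13,c); (19,14,c); (19,15,c); (23,0,c); (23,20,c); (23,22,c); (24,1,c); (24,20,c); (24,21,c); (25,2,c); (25,21,c); (25,22,c); (26,20,c); (26,21,c); (26,22,c); (30,0,c); (30,27,c); (30,29,c); (31,13,c); (31,27,c); (31,28,c); (32,15,c); (32,28,c); (32,29,c); (33,27,c); (33,28,c); (33,29,c)


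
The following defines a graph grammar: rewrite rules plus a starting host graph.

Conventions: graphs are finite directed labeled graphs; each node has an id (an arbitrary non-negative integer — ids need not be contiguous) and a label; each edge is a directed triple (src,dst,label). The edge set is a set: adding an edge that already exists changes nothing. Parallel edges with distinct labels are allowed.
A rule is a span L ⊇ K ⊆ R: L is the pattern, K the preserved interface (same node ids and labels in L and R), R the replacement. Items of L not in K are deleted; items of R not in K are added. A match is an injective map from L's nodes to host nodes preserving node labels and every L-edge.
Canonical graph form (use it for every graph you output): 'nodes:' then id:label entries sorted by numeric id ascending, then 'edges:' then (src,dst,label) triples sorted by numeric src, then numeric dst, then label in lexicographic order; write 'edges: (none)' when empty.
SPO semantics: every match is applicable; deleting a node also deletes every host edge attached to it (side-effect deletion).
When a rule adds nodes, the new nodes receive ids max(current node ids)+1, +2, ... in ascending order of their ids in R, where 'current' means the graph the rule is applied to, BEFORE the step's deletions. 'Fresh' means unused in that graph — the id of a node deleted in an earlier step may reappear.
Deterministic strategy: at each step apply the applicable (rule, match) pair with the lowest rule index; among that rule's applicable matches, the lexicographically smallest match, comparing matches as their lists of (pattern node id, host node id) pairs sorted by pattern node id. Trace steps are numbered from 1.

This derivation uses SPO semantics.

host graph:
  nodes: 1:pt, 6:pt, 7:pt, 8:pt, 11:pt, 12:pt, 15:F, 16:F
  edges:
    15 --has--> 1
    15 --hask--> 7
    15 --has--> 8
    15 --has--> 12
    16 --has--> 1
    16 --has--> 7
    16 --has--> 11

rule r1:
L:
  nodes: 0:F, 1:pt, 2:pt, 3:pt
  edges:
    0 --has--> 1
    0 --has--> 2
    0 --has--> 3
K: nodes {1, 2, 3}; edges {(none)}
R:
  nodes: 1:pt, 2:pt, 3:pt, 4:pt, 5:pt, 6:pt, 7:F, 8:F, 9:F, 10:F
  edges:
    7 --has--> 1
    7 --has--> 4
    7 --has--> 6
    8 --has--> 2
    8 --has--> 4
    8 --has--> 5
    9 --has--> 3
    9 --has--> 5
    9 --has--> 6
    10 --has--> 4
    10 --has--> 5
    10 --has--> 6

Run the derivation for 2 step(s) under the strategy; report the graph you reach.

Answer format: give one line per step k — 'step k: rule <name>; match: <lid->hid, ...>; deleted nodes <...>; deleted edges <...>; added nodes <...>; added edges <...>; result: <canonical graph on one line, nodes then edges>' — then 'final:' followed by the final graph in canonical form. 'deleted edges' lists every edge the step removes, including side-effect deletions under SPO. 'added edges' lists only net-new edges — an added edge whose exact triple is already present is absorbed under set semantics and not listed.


step 1: rule r1; match: 0->15, 1->1, 2->8, 3->12; deleted nodes 15; deleted edges (15,1,has); (15,7,hask); (15,8,has); (15,12,has); added nodes 17, 18, 19, 20, 21, 22, 23; added edges (20,1,has); (20,17,has); (20,19,has); (21,8,has); (21,17,has); (21,18,has); (22,12,has); (22,18,has); (22,19,has); (23,17,has); (23,18,has); (23,19,has); result: nodes: 1:pt, 6:pt, 7:pt, 8:pt, 11:pt, 12:pt, 16:F, 17:pt, 18:pt, 19:pt, 20:F, 21:F, 22:F, 23:F edges: (16,1,has); (16,7,has); (16,11,has); (20,1,has); (20,17,has); (20,19,has); (21,8,has); (21,17,has); (21,18,has); (22,12,has); (22,18,has); (22,19,has); (23,17,has); (23,18,has); (23,19,has)
step 2: rule r1; match: 0->16, 1->1, 2->7, 3->11; deleted nodes 16; deleted edges (16,1,has); (16,7,has); (16,11,has); added nodes 24, 25, 26, 27, 28, 29, 30; added edges (27,1,has); (27,24,has); (27,26,has); (28,7,has); (28,24,has); (28,25,has); (29,11,has); (29,25,has); (29,26,has); (30,24,has); (30,25,has); (30,26,has); result: nodes: 1:pt, 6:pt, 7:pt, 8:pt, 11:pt, 12:pt, 17:pt, 18:pt, 19:pt, 20:F, 21:F, 22:F, 23:F, 24:pt, 25:pt, 26:pt, 27:F, 28:F, 29:F, 30:F edges: (20,1,has); (20,17,has); (20,19,has); (21,8,has); (21,17,has); (21,18,has); (22,12,has); (22,18,has); (22,19,has); (23,17,has); (23,18,has); (23,19,has); (27,1,has); (27,24,has); (27,26,has); (28,7,has); (28,24,has); (28,25,has); (29,11,has); (29,25,has); (29,26,has); (30,24,has); (30,25,has); (30,26,has)
final:
nodes: 1:pt, 6:pt, 7:pt, 8:pt, 11:pt, 12:pt, 17:pt, 18:pt, 19:pt, 20:F, 21:F, 22:F, 23:F, 24:pt, 25:pt, 26:pt, 27:F, 28:F, 29:F, 30:F
edges: (20,1,has); (20,17,has); (20,19,has); (21,8,has); (21,17,has); (21,18,has); (22,12,has); (22,18,has); (22,19,has); (23,17,has); (23,18,has); (23,19,has); (27,1,has); (27,24,has); (27,26,has); (28,7,has); (28,24,has); (28,25,has); (29,11,has); (29,25,has); (29,26,has); (30,24,has); (30,25,has); (30,26,has)


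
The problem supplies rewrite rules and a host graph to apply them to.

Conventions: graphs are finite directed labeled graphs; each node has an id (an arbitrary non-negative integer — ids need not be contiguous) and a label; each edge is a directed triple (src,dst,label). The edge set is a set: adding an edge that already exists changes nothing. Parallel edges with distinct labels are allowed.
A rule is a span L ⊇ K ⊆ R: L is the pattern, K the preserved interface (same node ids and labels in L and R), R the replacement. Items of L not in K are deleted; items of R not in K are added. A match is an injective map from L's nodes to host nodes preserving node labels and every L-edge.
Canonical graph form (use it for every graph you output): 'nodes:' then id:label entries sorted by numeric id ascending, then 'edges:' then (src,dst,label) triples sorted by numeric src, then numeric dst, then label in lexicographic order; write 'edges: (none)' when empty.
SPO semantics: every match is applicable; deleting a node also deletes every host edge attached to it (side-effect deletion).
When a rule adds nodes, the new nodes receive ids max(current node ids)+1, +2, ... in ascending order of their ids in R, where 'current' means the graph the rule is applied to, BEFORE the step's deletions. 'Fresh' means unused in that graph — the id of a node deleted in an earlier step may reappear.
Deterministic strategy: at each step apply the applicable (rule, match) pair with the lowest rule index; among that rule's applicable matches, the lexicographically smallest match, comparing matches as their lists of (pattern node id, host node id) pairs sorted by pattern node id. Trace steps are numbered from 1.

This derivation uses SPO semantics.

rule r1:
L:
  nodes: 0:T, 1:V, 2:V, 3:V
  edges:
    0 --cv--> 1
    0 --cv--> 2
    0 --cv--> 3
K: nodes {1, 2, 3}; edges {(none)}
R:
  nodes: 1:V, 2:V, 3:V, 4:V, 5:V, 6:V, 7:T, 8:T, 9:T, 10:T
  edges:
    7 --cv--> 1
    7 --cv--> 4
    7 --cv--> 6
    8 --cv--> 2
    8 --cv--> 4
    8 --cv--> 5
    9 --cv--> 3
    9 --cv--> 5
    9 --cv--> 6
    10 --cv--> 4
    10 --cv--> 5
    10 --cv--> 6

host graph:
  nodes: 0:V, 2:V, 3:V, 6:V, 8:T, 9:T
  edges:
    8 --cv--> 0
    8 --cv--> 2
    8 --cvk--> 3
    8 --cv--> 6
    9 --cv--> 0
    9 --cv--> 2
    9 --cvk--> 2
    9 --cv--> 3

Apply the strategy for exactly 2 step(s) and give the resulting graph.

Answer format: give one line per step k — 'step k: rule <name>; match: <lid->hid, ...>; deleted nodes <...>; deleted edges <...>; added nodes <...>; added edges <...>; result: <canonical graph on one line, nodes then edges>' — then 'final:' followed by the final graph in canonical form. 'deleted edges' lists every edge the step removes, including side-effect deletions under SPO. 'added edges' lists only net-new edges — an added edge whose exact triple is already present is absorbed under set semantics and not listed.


step 1: rule r1; match: 0->8, 1->0, 2->2, 3->6; deleted nodes 8; deleted edges (8,0,cv); (8,2,cv); (8,3,cvk); (8,6,cv); added nodes 10, 11, 12, 13, 14, 15, 16; added edges (13,0,cv); (13,10,cv); (13,12,cv); (14,2,cv); (14,10,cv); (14,11,cv); (15,6,cv); (15,11,cv); (15,12,cv); (16,10,cv); (16,11,cv); (16,12,cv); result: nodes: 0:V, 2:V, 3:V, 6:V, 9:T, 10:V, 11:V, 12:V, 13:T, 14:T, 15:T, 16:T edges: (9,0,cv); (9,2,cv); (9,2,cvk); (9,3,cv); (13,0,cv); (13,10,cv); (13,12,cv); (14,2,cv); (14,10,cv); (14,11,cv); (15,6,cv); (15,11,cv); (15,12,cv); (16,10,cv); (16,11,cv); (16,12,cv)
step 2: rule r1; match: 0->9, 1->0, 2->2, 3->3; deleted nodes 9; deleted edges (9,0,cv); (9,2,cv); (9,2,cvk); (9,3,cv); added nodes 17, 18, 19, 20, 21, 22, 23; added edges (20,0,cv); (20,17,cv); (20,19,cv); (21,2,cv); (21,17,cv); (21,18,cv); (22,3,cv); (22,18,cv); (22,19,cv); (23,17,cv); (23,18,cv); (23,19,cv); result: nodes: 0:V, 2:V, 3:V, 6:V, 10:V, 11:V, 12:V, 13:T, 14:T, 15:T, 16:T, 17:V, 18:V, 19:V, 20:T, 21:T, 22:T, 23:T edges: (13,0,cv); (13,10,cv); (13,12,cv); (14,2,cv); (14,10,cv); (14,11,cv); (15,6,cv); (15,11,cv); (15,12,cv); (16,10,cv); (16,11,cv); (16,12,cv); (20,0,cv); (20,17,cv); (20,19,cv); (21,2,cv); (21,17,cv); (21,18,cv); (22,3,cv); (22,18,cv); (22,19,cv); (23,17,cv); (23,18,cv); (23,19,cv)
final:
nodes: 0:V, 2:V, 3:V, 6:V, 10:V, 11:V, 12:V, 13:T, 14:T, 15:T, 16:T, 17:V, 18:V, 19:V, 20:T, 21:T, 22:T, 23:T
edges: (13,0,cv); (13,10,cv); (13,12,cv); (14,2,cv); (14,10,cv); (14,11,cv); (15,6,cv); (15,11,cv); (15,12,cv); (16,10,cv); (16,11,cv); (16,12,cv); (20,0,cv); (20,17,cv); (20,19,cv); (21,2,cv); (21,17,cv); (21,18,cv); (22,3,cv); (22,18,cv); (22,19,cv); (23,17,cv); (23,18,cv); (23,19,cv)


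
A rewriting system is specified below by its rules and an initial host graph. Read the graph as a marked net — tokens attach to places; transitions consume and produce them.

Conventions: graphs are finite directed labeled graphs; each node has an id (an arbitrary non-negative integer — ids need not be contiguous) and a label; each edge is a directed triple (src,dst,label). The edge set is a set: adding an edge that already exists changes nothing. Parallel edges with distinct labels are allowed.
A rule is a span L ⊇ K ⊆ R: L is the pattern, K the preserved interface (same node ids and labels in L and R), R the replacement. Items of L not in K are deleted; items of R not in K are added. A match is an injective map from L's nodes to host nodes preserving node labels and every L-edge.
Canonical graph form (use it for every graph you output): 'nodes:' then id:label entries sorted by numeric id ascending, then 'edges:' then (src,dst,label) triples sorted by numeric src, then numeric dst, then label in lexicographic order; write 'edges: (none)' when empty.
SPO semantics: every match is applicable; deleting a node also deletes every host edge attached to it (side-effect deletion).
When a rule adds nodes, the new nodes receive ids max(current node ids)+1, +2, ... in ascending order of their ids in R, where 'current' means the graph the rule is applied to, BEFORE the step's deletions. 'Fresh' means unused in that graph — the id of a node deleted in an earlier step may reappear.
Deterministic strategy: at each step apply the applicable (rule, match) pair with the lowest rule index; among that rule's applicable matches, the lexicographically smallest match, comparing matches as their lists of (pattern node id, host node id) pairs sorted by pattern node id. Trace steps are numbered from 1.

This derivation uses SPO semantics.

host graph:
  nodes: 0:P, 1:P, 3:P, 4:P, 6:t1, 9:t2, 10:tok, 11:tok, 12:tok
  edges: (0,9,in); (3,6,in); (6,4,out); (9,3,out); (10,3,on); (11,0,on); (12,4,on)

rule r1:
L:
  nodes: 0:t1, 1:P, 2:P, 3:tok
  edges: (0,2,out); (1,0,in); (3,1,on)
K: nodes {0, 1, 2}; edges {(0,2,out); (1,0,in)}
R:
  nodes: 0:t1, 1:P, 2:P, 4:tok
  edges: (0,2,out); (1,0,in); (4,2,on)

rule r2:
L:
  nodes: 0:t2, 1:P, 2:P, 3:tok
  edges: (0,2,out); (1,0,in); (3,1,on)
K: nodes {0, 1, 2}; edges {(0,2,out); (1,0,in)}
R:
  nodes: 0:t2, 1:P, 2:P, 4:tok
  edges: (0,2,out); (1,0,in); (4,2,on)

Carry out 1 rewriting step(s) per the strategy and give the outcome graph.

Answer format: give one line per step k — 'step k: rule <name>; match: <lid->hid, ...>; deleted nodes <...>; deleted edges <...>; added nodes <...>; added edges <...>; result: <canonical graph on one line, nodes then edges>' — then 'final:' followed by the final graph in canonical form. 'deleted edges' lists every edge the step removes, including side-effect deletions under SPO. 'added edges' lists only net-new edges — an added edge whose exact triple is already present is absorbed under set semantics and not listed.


step 1: rule r1; match: 0->6, 1->3, 2->4, 3->10; deleted nodes 10; deleted edges (10,3,on); added nodes 13; added edges (13,4,on); result: nodes: 0:P, 1:P, 3:P, 4:P, 6:t1, 9:t2, 11:tok, 12:tok, 13:tok edges: (0,9,in); (3,6,in); (6,4,out); (9,3,out); (11,0,on); (12,4,on); (13,4,on)
final:
nodes: 0:P, 1:P, 3:P, 4:P, 6:t1, 9:t2, 11:tok, 12:tok, 13:tok
edges: (0,9,in); (3,6,in); (6,4,out); (9,3,out); (11,0,on); (12,4,on); (13,4,on)


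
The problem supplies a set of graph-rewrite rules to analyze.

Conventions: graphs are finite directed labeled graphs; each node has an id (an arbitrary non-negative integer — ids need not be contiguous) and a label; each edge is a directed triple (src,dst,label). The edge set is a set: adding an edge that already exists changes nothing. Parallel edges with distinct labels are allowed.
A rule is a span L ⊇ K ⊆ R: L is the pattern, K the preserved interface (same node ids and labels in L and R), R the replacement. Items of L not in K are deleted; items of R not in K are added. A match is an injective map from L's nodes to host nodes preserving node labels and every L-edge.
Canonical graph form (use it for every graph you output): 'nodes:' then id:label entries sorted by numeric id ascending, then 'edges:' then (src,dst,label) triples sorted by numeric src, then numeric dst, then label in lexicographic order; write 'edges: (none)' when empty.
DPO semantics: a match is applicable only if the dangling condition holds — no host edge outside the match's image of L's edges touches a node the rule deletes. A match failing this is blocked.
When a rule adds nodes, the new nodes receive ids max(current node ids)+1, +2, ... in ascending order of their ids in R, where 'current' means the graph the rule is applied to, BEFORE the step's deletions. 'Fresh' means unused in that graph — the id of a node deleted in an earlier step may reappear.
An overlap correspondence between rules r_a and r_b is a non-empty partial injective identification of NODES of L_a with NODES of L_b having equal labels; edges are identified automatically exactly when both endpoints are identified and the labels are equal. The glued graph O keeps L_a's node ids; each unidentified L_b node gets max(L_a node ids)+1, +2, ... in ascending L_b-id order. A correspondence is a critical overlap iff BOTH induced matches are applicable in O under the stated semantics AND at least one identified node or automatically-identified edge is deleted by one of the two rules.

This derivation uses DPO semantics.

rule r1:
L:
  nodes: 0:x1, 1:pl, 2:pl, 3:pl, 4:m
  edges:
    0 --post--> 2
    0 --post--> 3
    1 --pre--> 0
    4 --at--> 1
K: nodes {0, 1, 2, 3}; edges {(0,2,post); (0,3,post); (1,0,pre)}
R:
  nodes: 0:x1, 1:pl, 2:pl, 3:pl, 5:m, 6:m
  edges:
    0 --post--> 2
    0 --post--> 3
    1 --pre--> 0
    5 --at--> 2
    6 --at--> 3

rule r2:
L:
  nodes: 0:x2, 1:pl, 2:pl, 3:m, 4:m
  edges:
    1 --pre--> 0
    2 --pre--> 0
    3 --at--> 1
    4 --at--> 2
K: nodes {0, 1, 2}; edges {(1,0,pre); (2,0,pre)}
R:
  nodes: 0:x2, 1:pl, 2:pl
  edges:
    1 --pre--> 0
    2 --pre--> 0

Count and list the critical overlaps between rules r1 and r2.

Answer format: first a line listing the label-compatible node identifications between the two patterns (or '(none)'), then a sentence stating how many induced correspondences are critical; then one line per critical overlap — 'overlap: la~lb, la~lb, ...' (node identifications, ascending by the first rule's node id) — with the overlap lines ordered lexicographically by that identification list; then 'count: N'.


label-compatible node identifications between L(r1) and L(r2): 1~1, 1~2, 2~1, 2~2, 3~1, 3~2, 4~3, 4~4
6 of the induced correspondences are critical overlaps of r1 and r2.
overlap: 1~1, 2~2, 4~3
overlap: 1~1, 3~2, 4~3
overlap: 1~1, 4~3
overlap: 1~2, 2~1, 4~4
overlap: 1~2, 3~1, 4~4
overlap: 1~2, 4~4
count: 6


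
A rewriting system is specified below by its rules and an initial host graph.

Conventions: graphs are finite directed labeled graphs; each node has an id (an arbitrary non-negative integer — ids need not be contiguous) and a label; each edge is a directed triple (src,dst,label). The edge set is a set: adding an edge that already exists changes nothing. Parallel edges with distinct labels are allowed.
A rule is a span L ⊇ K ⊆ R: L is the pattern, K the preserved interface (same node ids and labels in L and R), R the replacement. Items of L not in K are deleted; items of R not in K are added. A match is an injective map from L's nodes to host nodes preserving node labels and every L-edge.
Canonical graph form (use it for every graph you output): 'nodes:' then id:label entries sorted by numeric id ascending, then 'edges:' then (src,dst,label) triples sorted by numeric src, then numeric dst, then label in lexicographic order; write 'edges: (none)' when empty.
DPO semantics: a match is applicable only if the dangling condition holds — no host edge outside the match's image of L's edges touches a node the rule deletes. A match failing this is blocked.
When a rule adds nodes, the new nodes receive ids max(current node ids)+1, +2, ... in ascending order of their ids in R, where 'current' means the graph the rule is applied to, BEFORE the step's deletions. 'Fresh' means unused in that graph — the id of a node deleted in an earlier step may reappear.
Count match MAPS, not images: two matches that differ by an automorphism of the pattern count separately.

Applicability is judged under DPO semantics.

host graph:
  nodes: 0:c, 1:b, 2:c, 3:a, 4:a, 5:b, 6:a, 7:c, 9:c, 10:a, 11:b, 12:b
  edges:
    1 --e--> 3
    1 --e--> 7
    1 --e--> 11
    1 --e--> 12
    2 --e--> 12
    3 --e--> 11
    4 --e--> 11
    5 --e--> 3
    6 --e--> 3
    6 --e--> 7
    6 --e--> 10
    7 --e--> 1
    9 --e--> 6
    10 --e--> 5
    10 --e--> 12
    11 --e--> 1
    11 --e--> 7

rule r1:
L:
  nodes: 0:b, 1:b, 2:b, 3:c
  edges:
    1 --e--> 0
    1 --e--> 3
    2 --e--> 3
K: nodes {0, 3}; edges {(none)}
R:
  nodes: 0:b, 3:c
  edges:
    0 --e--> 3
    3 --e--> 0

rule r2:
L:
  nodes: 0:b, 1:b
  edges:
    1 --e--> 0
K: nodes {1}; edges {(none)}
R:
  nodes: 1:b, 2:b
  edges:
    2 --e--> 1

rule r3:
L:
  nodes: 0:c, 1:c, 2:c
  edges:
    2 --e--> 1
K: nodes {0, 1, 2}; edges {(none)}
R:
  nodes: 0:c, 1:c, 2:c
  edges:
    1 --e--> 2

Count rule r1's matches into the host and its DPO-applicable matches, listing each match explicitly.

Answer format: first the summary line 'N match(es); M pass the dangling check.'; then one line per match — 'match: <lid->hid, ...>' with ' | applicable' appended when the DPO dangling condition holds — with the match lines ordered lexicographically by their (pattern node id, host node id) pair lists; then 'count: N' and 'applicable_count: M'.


1 match(es); 0 pass the dangling check.
match: 0->12, 1->1, 2->11, 3->7
count: 1
applicable_count: 0
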